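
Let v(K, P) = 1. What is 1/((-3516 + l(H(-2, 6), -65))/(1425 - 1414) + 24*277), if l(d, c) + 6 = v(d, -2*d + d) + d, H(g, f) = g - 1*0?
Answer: 11/69605 ≈ 0.00015803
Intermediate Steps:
H(g, f) = g (H(g, f) = g + 0 = g)
l(d, c) = -5 + d (l(d, c) = -6 + (1 + d) = -5 + d)
1/((-3516 + l(H(-2, 6), -65))/(1425 - 1414) + 24*277) = 1/((-3516 + (-5 - 2))/(1425 - 1414) + 24*277) = 1/((-3516 - 7)/11 + 6648) = 1/(-3523*1/11 + 6648) = 1/(-3523/11 + 6648) = 1/(69605/11) = 11/69605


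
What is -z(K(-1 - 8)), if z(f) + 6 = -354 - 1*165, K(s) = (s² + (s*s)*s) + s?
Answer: 525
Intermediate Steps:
K(s) = s + s² + s³ (K(s) = (s² + s²*s) + s = (s² + s³) + s = s + s² + s³)
z(f) = -525 (z(f) = -6 + (-354 - 1*165) = -6 + (-354 - 165) = -6 - 519 = -525)
-z(K(-1 - 8)) = -1*(-525) = 525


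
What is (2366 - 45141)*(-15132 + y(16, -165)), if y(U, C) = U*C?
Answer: 760197300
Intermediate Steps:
y(U, C) = C*U
(2366 - 45141)*(-15132 + y(16, -165)) = (2366 - 45141)*(-15132 - 165*16) = -42775*(-15132 - 2640) = -42775*(-17772) = 760197300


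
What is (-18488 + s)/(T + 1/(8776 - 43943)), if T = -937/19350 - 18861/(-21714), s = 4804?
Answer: -6329652862050/379371151 ≈ -16685.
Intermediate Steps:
T = 28717861/35013825 (T = -937*1/19350 - 18861*(-1/21714) = -937/19350 + 6287/7238 = 28717861/35013825 ≈ 0.82019)
(-18488 + s)/(T + 1/(8776 - 43943)) = (-18488 + 4804)/(28717861/35013825 + 1/(8776 - 43943)) = -13684/(28717861/35013825 + 1/(-35167)) = -13684/(28717861/35013825 - 1/35167) = -13684/8346165322/10176290775 = -13684*10176290775/8346165322 = -6329652862050/379371151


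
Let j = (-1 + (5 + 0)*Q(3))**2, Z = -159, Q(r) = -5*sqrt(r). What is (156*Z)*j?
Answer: -46532304 - 1240200*sqrt(3) ≈ -4.8680e+7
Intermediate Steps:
j = (-1 - 25*sqrt(3))**2 (j = (-1 + (5 + 0)*(-5*sqrt(3)))**2 = (-1 + 5*(-5*sqrt(3)))**2 = (-1 - 25*sqrt(3))**2 ≈ 1962.6)
(156*Z)*j = (156*(-159))*(1876 + 50*sqrt(3)) = -24804*(1876 + 50*sqrt(3)) = -46532304 - 1240200*sqrt(3)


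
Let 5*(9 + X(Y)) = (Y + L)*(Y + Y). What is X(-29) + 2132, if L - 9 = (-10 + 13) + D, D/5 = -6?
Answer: 13341/5 ≈ 2668.2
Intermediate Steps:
D = -30 (D = 5*(-6) = -30)
L = -18 (L = 9 + ((-10 + 13) - 30) = 9 + (3 - 30) = 9 - 27 = -18)
X(Y) = -9 + 2*Y*(-18 + Y)/5 (X(Y) = -9 + ((Y - 18)*(Y + Y))/5 = -9 + ((-18 + Y)*(2*Y))/5 = -9 + (2*Y*(-18 + Y))/5 = -9 + 2*Y*(-18 + Y)/5)
X(-29) + 2132 = (-9 - 36/5*(-29) + (2/5)*(-29)**2) + 2132 = (-9 + 1044/5 + (2/5)*841) + 2132 = (-9 + 1044/5 + 1682/5) + 2132 = 2681/5 + 2132 = 13341/5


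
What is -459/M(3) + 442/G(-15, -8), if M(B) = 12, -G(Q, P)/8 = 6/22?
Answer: -1445/6 ≈ -240.83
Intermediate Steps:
G(Q, P) = -24/11 (G(Q, P) = -48/22 = -8*3/11 = -24/11)
-459/M(3) + 442/G(-15, -8) = -459/12 + 442/(-24/11) = -459*1/12 + 442*(-11/24) = -153/4 - 2431/12 = -1445/6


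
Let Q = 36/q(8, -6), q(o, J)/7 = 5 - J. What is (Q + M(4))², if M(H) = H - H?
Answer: 1296/5929 ≈ 0.21859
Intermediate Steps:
q(o, J) = 35 - 7*J (q(o, J) = 7*(5 - J) = 35 - 7*J)
M(H) = 0
Q = 36/77 (Q = 36/(35 - 7*(-6)) = 36/(35 + 42) = 36/77 ≈ 0.46753)
(Q + M(4))² = (36/77 + 0)² = (36/77)² = 1296/5929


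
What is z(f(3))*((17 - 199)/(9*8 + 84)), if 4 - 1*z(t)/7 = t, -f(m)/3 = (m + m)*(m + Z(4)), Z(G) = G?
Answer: -3185/3 ≈ -1061.7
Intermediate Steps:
f(m) = -6*m*(4 + m) (f(m) = -3*(m + m)*(m + 4) = -3*2*m*(4 + m) = -6*m*(4 + m))
z(t) = 28 - 7*t
z(f(3))*((17 - 199)/(9*8 + 84)) = (28 - (-42)*3*(4 + 3))*((17 - 199)/(9*8 + 84)) = (28 - (-42)*3*7)*(-182/(72 + 84)) = (28 - 7*(-126))*(-182/156) = (28 + 882)*(-182*1/156) = 910*(-7/6) = -3185/3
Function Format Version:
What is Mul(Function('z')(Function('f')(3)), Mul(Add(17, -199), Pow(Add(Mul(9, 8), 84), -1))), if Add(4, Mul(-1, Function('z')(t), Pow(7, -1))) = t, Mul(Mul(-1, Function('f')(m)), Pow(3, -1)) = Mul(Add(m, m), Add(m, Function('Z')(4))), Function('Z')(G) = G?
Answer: Rational(-3185, 3) ≈ -1061.7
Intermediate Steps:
Function('f')(m) = Mul(-6, m, Add(4, m)) (Function('f')(m) = Mul(-3, Mul(Add(m, m), Add(m, 4))) = Mul(-3, Mul(Mul(2, m), Add(4, m))) = Mul(-3, Mul(2, m, Add(4, m))) = Mul(-6, m, Add(4, m)))
Function('z')(t) = Add(28, Mul(-7, t))
Mul(Function('z')(Function('f')(3)), Mul(Add(17, -199), Pow(Add(Mul(9, 8), 84), -1))) = Mul(Add(28, Mul(-7, Mul(-6, 3, Add(4, 3)))), Mul(Add(17, -199), Pow(Add(Mul(9, 8), 84), -1))) = Mul(Add(28, Mul(-7, Mul(-6, 3, 7))), Mul(-182, Pow(Add(72, 84), -1))) = Mul(Add(28, Mul(-7, -126)), Mul(-182, Pow(156, -1))) = Mul(Add(28, 882), Mul(-182, Rational(1, 156))) = Mul(910, Rational(-7, 6)) = Rational(-3185, 3)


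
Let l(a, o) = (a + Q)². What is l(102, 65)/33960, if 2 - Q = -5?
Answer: 11881/33960 ≈ 0.34985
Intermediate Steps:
Q = 7 (Q = 2 - 1*(-5) = 2 + 5 = 7)
l(a, o) = (7 + a)² (l(a, o) = (a + 7)² = (7 + a)²)
l(102, 65)/33960 = (7 + 102)²/33960 = 109²*(1/33960) = 11881*(1/33960) = 11881/33960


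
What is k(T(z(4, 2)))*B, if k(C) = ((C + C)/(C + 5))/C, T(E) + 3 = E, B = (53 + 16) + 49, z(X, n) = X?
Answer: 118/3 ≈ 39.333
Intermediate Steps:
B = 118 (B = 69 + 49 = 118)
T(E) = -3 + E
k(C) = 2/(5 + C) (k(C) = ((2*C)/(5 + C))/C = (2*C/(5 + C))/C = 2/(5 + C))
k(T(z(4, 2)))*B = (2/(5 + (-3 + 4)))*118 = (2/(5 + 1))*118 = (2/6)*118 = (2*(⅙))*118 = (⅓)*118 = 118/3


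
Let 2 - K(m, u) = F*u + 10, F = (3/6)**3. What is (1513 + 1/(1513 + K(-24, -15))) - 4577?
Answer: -36936512/12055 ≈ -3064.0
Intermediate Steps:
F = 1/8 (F = (3*(1/6))**3 = (1/2)**3 = 1/8 ≈ 0.12500)
K(m, u) = -8 - u/8 (K(m, u) = 2 - (u/8 + 10) = 2 - (10 + u/8) = 2 + (-10 - u/8) = -8 - u/8)
(1513 + 1/(1513 + K(-24, -15))) - 4577 = (1513 + 1/(1513 + (-8 - 1/8*(-15)))) - 4577 = (1513 + 1/(1513 + (-8 + 15/8))) - 4577 = (1513 + 1/(1513 - 49/8)) - 4577 = (1513 + 1/(12055/8)) - 4577 = (1513 + 8/12055) - 4577 = 18239223/12055 - 4577 = -36936512/12055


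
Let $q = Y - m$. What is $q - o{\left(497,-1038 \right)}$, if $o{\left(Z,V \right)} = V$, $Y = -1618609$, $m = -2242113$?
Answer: $624542$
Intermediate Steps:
$q = 623504$ ($q = -1618609 - -2242113 = -1618609 + 2242113 = 623504$)
$q - o{\left(497,-1038 \right)} = 623504 - -1038 = 623504 + 1038 = 624542$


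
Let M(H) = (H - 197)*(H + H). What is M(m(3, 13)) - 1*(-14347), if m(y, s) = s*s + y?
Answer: 5747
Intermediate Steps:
m(y, s) = y + s² (m(y, s) = s² + y = y + s²)
M(H) = 2*H*(-197 + H) (M(H) = (-197 + H)*(2*H) = 2*H*(-197 + H))
M(m(3, 13)) - 1*(-14347) = 2*(3 + 13²)*(-197 + (3 + 13²)) - 1*(-14347) = 2*(3 + 169)*(-197 + (3 + 169)) + 14347 = 2*172*(-197 + 172) + 14347 = 2*172*(-25) + 14347 = -8600 + 14347 = 5747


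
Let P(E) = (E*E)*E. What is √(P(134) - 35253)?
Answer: √2370851 ≈ 1539.8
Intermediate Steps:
P(E) = E³ (P(E) = E²*E = E³)
√(P(134) - 35253) = √(134³ - 35253) = √(2406104 - 35253) = √2370851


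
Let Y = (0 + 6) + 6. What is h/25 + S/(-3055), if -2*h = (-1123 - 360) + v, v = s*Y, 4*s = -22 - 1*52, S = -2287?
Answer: 42585/1222 ≈ 34.849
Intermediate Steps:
Y = 12 (Y = 6 + 6 = 12)
s = -37/2 (s = (-22 - 1*52)/4 = (-22 - 52)/4 = (¼)*(-74) = -37/2 ≈ -18.500)
v = -222 (v = -37/2*12 = -222)
h = 1705/2 (h = -((-1123 - 360) - 222)/2 = -(-1483 - 222)/2 = -½*(-1705) = 1705/2 ≈ 852.50)
h/25 + S/(-3055) = (1705/2)/25 - 2287/(-3055) = (1705/2)*(1/25) - 2287*(-1/3055) = 341/10 + 2287/3055 = 42585/1222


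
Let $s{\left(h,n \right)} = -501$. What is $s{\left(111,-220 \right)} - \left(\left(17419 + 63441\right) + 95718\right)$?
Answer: $-177079$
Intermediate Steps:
$s{\left(111,-220 \right)} - \left(\left(17419 + 63441\right) + 95718\right) = -501 - \left(\left(17419 + 63441\right) + 95718\right) = -501 - \left(80860 + 95718\right) = -501 - 176578 = -177079$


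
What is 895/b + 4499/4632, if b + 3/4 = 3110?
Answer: 72536623/57608184 ≈ 1.2591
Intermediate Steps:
b = 12437/4 (b = -¾ + 3110 = 12437/4 ≈ 3109.3)
895/b + 4499/4632 = 895/(12437/4) + 4499/4632 = 895*(4/12437) + 4499*(1/4632) = 3580/12437 + 4499/4632 = 72536623/57608184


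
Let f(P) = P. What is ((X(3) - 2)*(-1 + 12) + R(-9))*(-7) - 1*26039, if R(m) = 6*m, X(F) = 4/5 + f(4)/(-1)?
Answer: -126303/5 ≈ -25261.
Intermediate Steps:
X(F) = -16/5 (X(F) = 4/5 + 4/(-1) = 4*(⅕) + 4*(-1) = ⅘ - 4 = -16/5)
((X(3) - 2)*(-1 + 12) + R(-9))*(-7) - 1*26039 = ((-16/5 - 2)*(-1 + 12) + 6*(-9))*(-7) - 1*26039 = (-26/5*11 - 54)*(-7) - 26039 = (-286/5 - 54)*(-7) - 26039 = -556/5*(-7) - 26039 = 3892/5 - 26039 = -126303/5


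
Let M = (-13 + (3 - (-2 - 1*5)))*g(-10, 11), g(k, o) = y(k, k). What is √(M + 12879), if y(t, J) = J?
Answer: √12909 ≈ 113.62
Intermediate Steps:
g(k, o) = k
M = 30 (M = (-13 + (3 - (-2 - 1*5)))*(-10) = (-13 + (3 - (-2 - 5)))*(-10) = (-13 + (3 - 1*(-7)))*(-10) = (-13 + (3 + 7))*(-10) = (-13 + 10)*(-10) = -3*(-10) = 30)
√(M + 12879) = √(30 + 12879) = √12909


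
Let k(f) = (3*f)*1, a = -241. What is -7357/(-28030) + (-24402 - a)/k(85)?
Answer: -135071359/1429530 ≈ -94.487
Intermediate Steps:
k(f) = 3*f
-7357/(-28030) + (-24402 - a)/k(85) = -7357/(-28030) + (-24402 - 1*(-241))/((3*85)) = -7357*(-1/28030) + (-24402 + 241)/255 = 7357/28030 - 24161*1/255 = 7357/28030 - 24161/255 = -135071359/1429530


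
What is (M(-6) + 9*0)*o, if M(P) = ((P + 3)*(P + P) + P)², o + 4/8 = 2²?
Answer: 3150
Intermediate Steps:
o = 7/2 (o = -½ + 2² = -½ + 4 = 7/2 ≈ 3.5000)
M(P) = (P + 2*P*(3 + P))² (M(P) = ((3 + P)*(2*P) + P)² = (2*P*(3 + P) + P)² = (P + 2*P*(3 + P))²)
(M(-6) + 9*0)*o = ((-6)²*(7 + 2*(-6))² + 9*0)*(7/2) = (36*(7 - 12)² + 0)*(7/2) = (36*(-5)² + 0)*(7/2) = (36*25 + 0)*(7/2) = (900 + 0)*(7/2) = 900*(7/2) = 3150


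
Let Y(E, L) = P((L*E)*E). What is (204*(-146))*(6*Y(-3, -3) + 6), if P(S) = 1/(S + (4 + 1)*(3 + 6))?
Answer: -188632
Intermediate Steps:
P(S) = 1/(45 + S) (P(S) = 1/(S + 5*9) = 1/(S + 45) = 1/(45 + S))
Y(E, L) = 1/(45 + L*E**2) (Y(E, L) = 1/(45 + (L*E)*E) = 1/(45 + (E*L)*E) = 1/(45 + L*E**2))
(204*(-146))*(6*Y(-3, -3) + 6) = (204*(-146))*(6/(45 - 3*(-3)**2) + 6) = -29784*(6/(45 - 3*9) + 6) = -29784*(6/(45 - 27) + 6) = -29784*(6/18 + 6) = -29784*(6*(1/18) + 6) = -29784*(1/3 + 6) = -29784*19/3 = -188632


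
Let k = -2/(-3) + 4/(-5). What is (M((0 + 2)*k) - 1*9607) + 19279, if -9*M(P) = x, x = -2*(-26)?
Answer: 86996/9 ≈ 9666.2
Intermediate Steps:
k = -2/15 (k = -2*(-⅓) + 4*(-⅕) = ⅔ - ⅘ = -2/15 ≈ -0.13333)
x = 52
M(P) = -52/9 (M(P) = -⅑*52 = -52/9)
(M((0 + 2)*k) - 1*9607) + 19279 = (-52/9 - 1*9607) + 19279 = (-52/9 - 9607) + 19279 = -86515/9 + 19279 = 86996/9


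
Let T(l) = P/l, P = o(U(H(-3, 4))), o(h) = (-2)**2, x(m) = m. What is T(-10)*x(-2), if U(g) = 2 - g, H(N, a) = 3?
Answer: 4/5 ≈ 0.80000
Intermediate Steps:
o(h) = 4
P = 4
T(l) = 4/l
T(-10)*x(-2) = (4/(-10))*(-2) = (4*(-1/10))*(-2) = -2/5*(-2) = 4/5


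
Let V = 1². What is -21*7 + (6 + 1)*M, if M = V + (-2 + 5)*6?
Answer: -14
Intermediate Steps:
V = 1
M = 19 (M = 1 + (-2 + 5)*6 = 1 + 3*6 = 1 + 18 = 19)
-21*7 + (6 + 1)*M = -21*7 + (6 + 1)*19 = -147 + 7*19 = -147 + 133 = -14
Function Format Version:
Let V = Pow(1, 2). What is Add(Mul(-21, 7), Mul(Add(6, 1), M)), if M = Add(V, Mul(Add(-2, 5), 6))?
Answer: -14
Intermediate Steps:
V = 1
M = 19 (M = Add(1, Mul(Add(-2, 5), 6)) = Add(1, Mul(3, 6)) = Add(1, 18) = 19)
Add(Mul(-21, 7), Mul(Add(6, 1), M)) = Add(Mul(-21, 7), Mul(Add(6, 1), 19)) = Add(-147, Mul(7, 19)) = Add(-147, 133) = -14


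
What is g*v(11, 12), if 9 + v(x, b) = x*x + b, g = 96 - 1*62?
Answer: 4216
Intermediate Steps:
g = 34 (g = 96 - 62 = 34)
v(x, b) = -9 + b + x² (v(x, b) = -9 + (x*x + b) = -9 + (x² + b) = -9 + (b + x²) = -9 + b + x²)
g*v(11, 12) = 34*(-9 + 12 + 11²) = 34*(-9 + 12 + 121) = 34*124 = 4216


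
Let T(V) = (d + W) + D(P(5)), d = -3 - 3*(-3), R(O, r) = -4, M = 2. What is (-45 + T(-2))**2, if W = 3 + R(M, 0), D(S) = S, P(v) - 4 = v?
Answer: 961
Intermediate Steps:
P(v) = 4 + v
d = 6 (d = -3 + 9 = 6)
W = -1 (W = 3 - 4 = -1)
T(V) = 14 (T(V) = (6 - 1) + (4 + 5) = 5 + 9 = 14)
(-45 + T(-2))**2 = (-45 + 14)**2 = (-31)**2 = 961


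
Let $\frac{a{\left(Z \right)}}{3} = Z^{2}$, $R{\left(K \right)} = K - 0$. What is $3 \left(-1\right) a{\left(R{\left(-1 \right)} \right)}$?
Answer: $-9$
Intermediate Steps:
$R{\left(K \right)} = K$ ($R{\left(K \right)} = K + 0 = K$)
$a{\left(Z \right)} = 3 Z^{2}$
$3 \left(-1\right) a{\left(R{\left(-1 \right)} \right)} = 3 \left(-1\right) 3 \left(-1\right)^{2} = - 3 \cdot 3 \cdot 1 = \left(-3\right) 3 = -9$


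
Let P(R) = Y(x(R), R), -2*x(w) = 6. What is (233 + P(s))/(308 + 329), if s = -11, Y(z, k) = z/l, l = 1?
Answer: 230/637 ≈ 0.36107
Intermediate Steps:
x(w) = -3 (x(w) = -½*6 = -3)
Y(z, k) = z (Y(z, k) = z/1 = z*1 = z)
P(R) = -3
(233 + P(s))/(308 + 329) = (233 - 3)/(308 + 329) = 230/637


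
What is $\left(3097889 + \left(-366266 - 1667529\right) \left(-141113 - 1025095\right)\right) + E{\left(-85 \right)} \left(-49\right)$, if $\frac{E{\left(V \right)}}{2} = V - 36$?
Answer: $2371831109107$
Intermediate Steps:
$E{\left(V \right)} = -72 + 2 V$ ($E{\left(V \right)} = 2 \left(V - 36\right) = 2 \left(-36 + V\right) = -72 + 2 V$)
$\left(3097889 + \left(-366266 - 1667529\right) \left(-141113 - 1025095\right)\right) + E{\left(-85 \right)} \left(-49\right) = \left(3097889 + \left(-366266 - 1667529\right) \left(-141113 - 1025095\right)\right) + \left(-72 + 2 \left(-85\right)\right) \left(-49\right) = \left(3097889 - -2371827999360\right) + \left(-72 - 170\right) \left(-49\right) = \left(3097889 + 2371827999360\right) - -11858 = 2371831097249 + 11858 = 2371831109107$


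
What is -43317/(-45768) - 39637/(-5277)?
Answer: 680896675/80505912 ≈ 8.4577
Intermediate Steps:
-43317/(-45768) - 39637/(-5277) = -43317*(-1/45768) - 39637*(-1/5277) = 14439/15256 + 39637/5277 = 680896675/80505912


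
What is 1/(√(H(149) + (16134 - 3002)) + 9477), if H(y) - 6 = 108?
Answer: 9477/89800283 - √13246/89800283 ≈ 0.00010425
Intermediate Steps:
H(y) = 114 (H(y) = 6 + 108 = 114)
1/(√(H(149) + (16134 - 3002)) + 9477) = 1/(√(114 + (16134 - 3002)) + 9477) = 1/(√(114 + 13132) + 9477) = 1/(√13246 + 9477) = 1/(9477 + √13246)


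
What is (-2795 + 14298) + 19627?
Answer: 31130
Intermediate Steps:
(-2795 + 14298) + 19627 = 11503 + 19627 = 31130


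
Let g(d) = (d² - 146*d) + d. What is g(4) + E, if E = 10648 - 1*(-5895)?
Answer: 15979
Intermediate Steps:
g(d) = d² - 145*d
E = 16543 (E = 10648 + 5895 = 16543)
g(4) + E = 4*(-145 + 4) + 16543 = 4*(-141) + 16543 = -564 + 16543 = 15979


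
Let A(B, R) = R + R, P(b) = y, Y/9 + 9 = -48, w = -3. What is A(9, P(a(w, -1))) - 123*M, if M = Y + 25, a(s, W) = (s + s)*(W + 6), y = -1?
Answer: 60022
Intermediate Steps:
Y = -513 (Y = -81 + 9*(-48) = -81 - 432 = -513)
a(s, W) = 2*s*(6 + W) (a(s, W) = (2*s)*(6 + W) = 2*s*(6 + W))
P(b) = -1
M = -488 (M = -513 + 25 = -488)
A(B, R) = 2*R
A(9, P(a(w, -1))) - 123*M = 2*(-1) - 123*(-488) = -2 + 60024 = 60022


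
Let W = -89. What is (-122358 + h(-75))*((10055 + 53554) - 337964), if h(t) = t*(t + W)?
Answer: 30194962590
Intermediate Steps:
h(t) = t*(-89 + t) (h(t) = t*(t - 89) = t*(-89 + t))
(-122358 + h(-75))*((10055 + 53554) - 337964) = (-122358 - 75*(-89 - 75))*((10055 + 53554) - 337964) = (-122358 - 75*(-164))*(63609 - 337964) = (-122358 + 12300)*(-274355) = -110058*(-274355) = 30194962590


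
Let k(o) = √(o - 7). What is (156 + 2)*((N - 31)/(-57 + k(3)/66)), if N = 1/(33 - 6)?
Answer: 151835156/1769081 + 726484*I/15921729 ≈ 85.827 + 0.045628*I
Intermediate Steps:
N = 1/27 ≈ 0.037037
k(o) = √(-7 + o)
(156 + 2)*((N - 31)/(-57 + k(3)/66)) = (156 + 2)*((1/27 - 31)/(-57 + √(-7 + 3)/66)) = 158*(-836/(27*(-57 + √(-4)*(1/66)))) = 158*(-836/(27*(-57 + (2*I)*(1/66)))) = 158*(-836*1089*(-57 - I/33)/3538162/27) = 158*(-50578*(-57 - I/33)/5307243) = -7991324*(-57 - I/33)/5307243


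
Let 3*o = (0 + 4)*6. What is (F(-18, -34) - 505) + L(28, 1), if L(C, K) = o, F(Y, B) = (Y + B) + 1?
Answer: -548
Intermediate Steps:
o = 8 (o = ((0 + 4)*6)/3 = (4*6)/3 = (⅓)*24 = 8)
F(Y, B) = 1 + B + Y (F(Y, B) = (B + Y) + 1 = 1 + B + Y)
L(C, K) = 8
(F(-18, -34) - 505) + L(28, 1) = ((1 - 34 - 18) - 505) + 8 = (-51 - 505) + 8 = -556 + 8 = -548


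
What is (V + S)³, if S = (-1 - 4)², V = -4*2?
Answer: 4913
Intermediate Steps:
V = -8
S = 25 (S = (-5)² = 25)
(V + S)³ = (-8 + 25)³ = 17³ = 4913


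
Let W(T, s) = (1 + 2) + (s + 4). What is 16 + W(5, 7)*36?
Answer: 520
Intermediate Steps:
W(T, s) = 7 + s (W(T, s) = 3 + (4 + s) = 7 + s)
16 + W(5, 7)*36 = 16 + (7 + 7)*36 = 16 + 14*36 = 16 + 504 = 520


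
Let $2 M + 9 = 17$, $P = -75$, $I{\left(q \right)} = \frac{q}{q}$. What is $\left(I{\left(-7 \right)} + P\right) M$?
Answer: $-296$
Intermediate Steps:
$I{\left(q \right)} = 1$
$M = 4$ ($M = - \frac{9}{2} + \frac{1}{2} \cdot 17 = - \frac{9}{2} + \frac{17}{2} = 4$)
$\left(I{\left(-7 \right)} + P\right) M = \left(1 - 75\right) 4 = \left(-74\right) 4 = -296$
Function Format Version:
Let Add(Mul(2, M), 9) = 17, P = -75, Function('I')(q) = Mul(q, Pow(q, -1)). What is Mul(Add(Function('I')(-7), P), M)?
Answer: -296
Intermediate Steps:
Function('I')(q) = 1
M = 4 (M = Add(Rational(-9, 2), Mul(Rational(1, 2), 17)) = Add(Rational(-9, 2), Rational(17, 2)) = 4)
Mul(Add(Function('I')(-7), P), M) = Mul(Add(1, -75), 4) = Mul(-74, 4) = -296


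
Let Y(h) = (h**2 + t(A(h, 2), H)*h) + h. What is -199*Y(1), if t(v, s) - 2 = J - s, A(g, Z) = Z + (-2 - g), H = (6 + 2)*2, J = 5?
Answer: 1393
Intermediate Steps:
H = 16 (H = 8*2 = 16)
A(g, Z) = -2 + Z - g
t(v, s) = 7 - s (t(v, s) = 2 + (5 - s) = 7 - s)
Y(h) = h**2 - 8*h (Y(h) = (h**2 + (7 - 1*16)*h) + h = (h**2 + (7 - 16)*h) + h = (h**2 - 9*h) + h = h**2 - 8*h)
-199*Y(1) = -199*(-8 + 1) = -199*(-7) = 1393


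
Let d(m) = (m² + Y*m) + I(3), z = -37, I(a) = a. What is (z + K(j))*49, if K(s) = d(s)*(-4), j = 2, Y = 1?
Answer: -3577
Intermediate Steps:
d(m) = 3 + m + m² (d(m) = (m² + 1*m) + 3 = (m² + m) + 3 = (m + m²) + 3 = 3 + m + m²)
K(s) = -12 - 4*s - 4*s² (K(s) = (3 + s + s²)*(-4) = -12 - 4*s - 4*s²)
(z + K(j))*49 = (-37 + (-12 - 4*2 - 4*2²))*49 = (-37 + (-12 - 8 - 4*4))*49 = (-37 + (-12 - 8 - 16))*49 = (-37 - 36)*49 = -73*49 = -3577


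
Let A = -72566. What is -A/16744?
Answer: 2791/644 ≈ 4.3338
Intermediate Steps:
-A/16744 = -(-72566)/16744 = -1*(-2791/644) = 2791/644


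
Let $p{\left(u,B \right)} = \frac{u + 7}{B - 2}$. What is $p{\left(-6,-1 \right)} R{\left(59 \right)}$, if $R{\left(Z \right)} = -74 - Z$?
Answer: $\frac{133}{3} \approx 44.333$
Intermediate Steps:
$p{\left(u,B \right)} = \frac{7 + u}{-2 + B}$
$p{\left(-6,-1 \right)} R{\left(59 \right)} = \frac{7 - 6}{-2 - 1} \left(-74 - 59\right) = \frac{1}{-3} \cdot 1 \left(-74 - 59\right) = \left(- \frac{1}{3}\right) 1 \left(-133\right) = \left(- \frac{1}{3}\right) \left(-133\right) = \frac{133}{3}$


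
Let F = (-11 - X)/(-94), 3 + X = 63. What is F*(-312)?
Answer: -11076/47 ≈ -235.66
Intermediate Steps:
X = 60 (X = -3 + 63 = 60)
F = 71/94 (F = (-11 - 1*60)/(-94) = (-11 - 60)*(-1/94) = -71*(-1/94) = 71/94 ≈ 0.75532)
F*(-312) = (71/94)*(-312) = -11076/47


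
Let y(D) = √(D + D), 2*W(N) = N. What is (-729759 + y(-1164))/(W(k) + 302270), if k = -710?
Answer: -729759/301915 + 2*I*√582/301915 ≈ -2.4171 + 0.00015981*I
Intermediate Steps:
W(N) = N/2
y(D) = √2*√D (y(D) = √(2*D) = √2*√D)
(-729759 + y(-1164))/(W(k) + 302270) = (-729759 + √2*√(-1164))/((½)*(-710) + 302270) = (-729759 + √2*(2*I*√291))/(-355 + 302270) = (-729759 + 2*I*√582)/301915 = (-729759 + 2*I*√582)*(1/301915) = -729759/301915 + 2*I*√582/301915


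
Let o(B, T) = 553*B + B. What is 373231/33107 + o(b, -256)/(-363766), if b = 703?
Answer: 61437414756/6021600481 ≈ 10.203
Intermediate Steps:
o(B, T) = 554*B
373231/33107 + o(b, -256)/(-363766) = 373231/33107 + (554*703)/(-363766) = 373231*(1/33107) + 389462*(-1/363766) = 373231/33107 - 194731/181883 = 61437414756/6021600481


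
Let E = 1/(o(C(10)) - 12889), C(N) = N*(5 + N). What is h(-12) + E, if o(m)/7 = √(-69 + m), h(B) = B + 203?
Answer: 2449765/12826 ≈ 191.00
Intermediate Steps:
h(B) = 203 + B
o(m) = 7*√(-69 + m)
E = -1/12826 (E = 1/(7*√(-69 + 10*(5 + 10)) - 12889) = 1/(7*√(-69 + 10*15) - 12889) = 1/(7*√(-69 + 150) - 12889) = 1/(7*√81 - 12889) = 1/(7*9 - 12889) = 1/(63 - 12889) = 1/(-12826) = -1/12826 ≈ -7.7967e-5)
h(-12) + E = (203 - 12) - 1/12826 = 191 - 1/12826 = 2449765/12826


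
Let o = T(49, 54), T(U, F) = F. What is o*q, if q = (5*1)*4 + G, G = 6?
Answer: 1404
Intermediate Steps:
o = 54
q = 26 (q = (5*1)*4 + 6 = 5*4 + 6 = 20 + 6 = 26)
o*q = 54*26 = 1404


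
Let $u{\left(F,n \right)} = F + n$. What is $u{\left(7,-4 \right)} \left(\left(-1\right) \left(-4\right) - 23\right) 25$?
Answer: $-1425$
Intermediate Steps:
$u{\left(7,-4 \right)} \left(\left(-1\right) \left(-4\right) - 23\right) 25 = \left(7 - 4\right) \left(\left(-1\right) \left(-4\right) - 23\right) 25 = 3 \left(4 - 23\right) 25 = 3 \left(-19\right) 25 = \left(-57\right) 25 = -1425$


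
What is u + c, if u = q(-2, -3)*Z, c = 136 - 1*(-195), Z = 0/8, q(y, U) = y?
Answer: 331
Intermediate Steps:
Z = 0 (Z = 0*(1/8) = 0)
c = 331 (c = 136 + 195 = 331)
u = 0 (u = -2*0 = 0)
u + c = 0 + 331 = 331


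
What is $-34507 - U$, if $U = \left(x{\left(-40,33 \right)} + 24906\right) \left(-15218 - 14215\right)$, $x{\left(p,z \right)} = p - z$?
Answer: $730875182$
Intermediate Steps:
$U = -730909689$ ($U = \left(\left(-40 - 33\right) + 24906\right) \left(-15218 - 14215\right) = \left(\left(-40 - 33\right) + 24906\right) \left(-29433\right) = \left(-73 + 24906\right) \left(-29433\right) = 24833 \left(-29433\right) = -730909689$)
$-34507 - U = -34507 - -730909689 = -34507 + 730909689 = 730875182$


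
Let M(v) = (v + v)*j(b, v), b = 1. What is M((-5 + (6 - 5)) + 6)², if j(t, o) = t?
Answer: 16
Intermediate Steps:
M(v) = 2*v (M(v) = (v + v)*1 = (2*v)*1 = 2*v)
M((-5 + (6 - 5)) + 6)² = (2*((-5 + (6 - 5)) + 6))² = (2*((-5 + 1) + 6))² = (2*(-4 + 6))² = (2*2)² = 4² = 16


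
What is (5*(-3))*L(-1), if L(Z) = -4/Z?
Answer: -60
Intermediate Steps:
(5*(-3))*L(-1) = (5*(-3))*(-4/(-1)) = -(-60)*(-1) = -15*4 = -60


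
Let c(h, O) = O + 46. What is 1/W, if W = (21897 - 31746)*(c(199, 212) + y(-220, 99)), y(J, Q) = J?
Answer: -1/374262 ≈ -2.6719e-6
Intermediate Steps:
c(h, O) = 46 + O
W = -374262 (W = (21897 - 31746)*((46 + 212) - 220) = -9849*(258 - 220) = -9849*38 = -374262)
1/W = 1/(-374262) = -1/374262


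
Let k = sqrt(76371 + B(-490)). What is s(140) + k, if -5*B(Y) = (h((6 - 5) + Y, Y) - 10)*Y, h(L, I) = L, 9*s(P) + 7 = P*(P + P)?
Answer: 39193/9 + sqrt(27469) ≈ 4520.5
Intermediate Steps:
s(P) = -7/9 + 2*P**2/9 (s(P) = -7/9 + (P*(P + P))/9 = -7/9 + (P*(2*P))/9 = -7/9 + (2*P**2)/9 = -7/9 + 2*P**2/9)
B(Y) = -Y*(-9 + Y)/5 (B(Y) = -(((6 - 5) + Y) - 10)*Y/5 = -((1 + Y) - 10)*Y/5 = -(-9 + Y)*Y/5 = -Y*(-9 + Y)/5)
k = sqrt(27469) (k = sqrt(76371 + (1/5)*(-490)*(9 - 1*(-490))) = sqrt(76371 + (1/5)*(-490)*(9 + 490)) = sqrt(76371 + (1/5)*(-490)*499) = sqrt(76371 - 48902) = sqrt(27469) ≈ 165.74)
s(140) + k = (-7/9 + (2/9)*140**2) + sqrt(27469) = (-7/9 + (2/9)*19600) + sqrt(27469) = (-7/9 + 39200/9) + sqrt(27469) = 39193/9 + sqrt(27469)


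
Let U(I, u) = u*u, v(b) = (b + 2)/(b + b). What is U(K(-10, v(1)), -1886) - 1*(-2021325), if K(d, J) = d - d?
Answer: 5578321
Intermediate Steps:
v(b) = (2 + b)/(2*b) (v(b) = (2 + b)/((2*b)) = (2 + b)*(1/(2*b)) = (2 + b)/(2*b))
K(d, J) = 0
U(I, u) = u²
U(K(-10, v(1)), -1886) - 1*(-2021325) = (-1886)² - 1*(-2021325) = 3556996 + 2021325 = 5578321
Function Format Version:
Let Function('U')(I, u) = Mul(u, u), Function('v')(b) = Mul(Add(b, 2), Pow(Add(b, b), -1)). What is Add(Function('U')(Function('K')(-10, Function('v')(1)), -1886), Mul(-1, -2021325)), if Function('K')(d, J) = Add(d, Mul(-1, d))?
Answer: 5578321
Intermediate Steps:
Function('v')(b) = Mul(Rational(1, 2), Pow(b, -1), Add(2, b)) (Function('v')(b) = Mul(Add(2, b), Pow(Mul(2, b), -1)) = Mul(Add(2, b), Mul(Rational(1, 2), Pow(b, -1))) = Mul(Rational(1, 2), Pow(b, -1), Add(2, b)))
Function('K')(d, J) = 0
Function('U')(I, u) = Pow(u, 2)
Add(Function('U')(Function('K')(-10, Function('v')(1)), -1886), Mul(-1, -2021325)) = Add(Pow(-1886, 2), Mul(-1, -2021325)) = Add(3556996, 2021325) = 5578321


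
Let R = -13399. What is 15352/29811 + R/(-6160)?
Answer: 26000311/9665040 ≈ 2.6901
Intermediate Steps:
15352/29811 + R/(-6160) = 15352/29811 - 13399/(-6160) = 15352*(1/29811) - 13399*(-1/6160) = 808/1569 + 13399/6160 = 26000311/9665040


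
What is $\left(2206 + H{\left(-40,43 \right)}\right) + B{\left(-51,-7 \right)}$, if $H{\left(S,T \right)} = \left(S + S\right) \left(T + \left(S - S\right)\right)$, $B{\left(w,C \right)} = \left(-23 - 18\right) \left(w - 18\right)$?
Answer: $1595$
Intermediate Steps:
$B{\left(w,C \right)} = 738 - 41 w$ ($B{\left(w,C \right)} = - 41 \left(-18 + w\right) = 738 - 41 w$)
$H{\left(S,T \right)} = 2 S T$ ($H{\left(S,T \right)} = 2 S \left(T + 0\right) = 2 S T$)
$\left(2206 + H{\left(-40,43 \right)}\right) + B{\left(-51,-7 \right)} = \left(2206 + 2 \left(-40\right) 43\right) + \left(738 - -2091\right) = \left(2206 - 3440\right) + \left(738 + 2091\right) = -1234 + 2829 = 1595$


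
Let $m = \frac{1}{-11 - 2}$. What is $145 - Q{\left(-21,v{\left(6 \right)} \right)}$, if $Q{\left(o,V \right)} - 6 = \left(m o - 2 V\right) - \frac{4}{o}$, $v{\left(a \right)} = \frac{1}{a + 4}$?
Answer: $\frac{187543}{1365} \approx 137.39$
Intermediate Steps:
$v{\left(a \right)} = \frac{1}{4 + a}$
$m = - \frac{1}{13}$ ($m = \frac{1}{-13} = - \frac{1}{13} \approx -0.076923$)
$Q{\left(o,V \right)} = 6 - \frac{4}{o} - 2 V - \frac{o}{13}$ ($Q{\left(o,V \right)} = 6 - \left(2 V + \frac{4}{o} + \frac{o}{13}\right) = 6 - \frac{4}{o} - 2 V - \frac{o}{13}$)
$145 - Q{\left(-21,v{\left(6 \right)} \right)} = 145 - \left(6 - \frac{4}{-21} - \frac{2}{4 + 6} - - \frac{21}{13}\right) = 145 - \left(6 - - \frac{4}{21} - \frac{2}{10} + \frac{21}{13}\right) = 145 - \left(6 + \frac{4}{21} - \frac{1}{5} + \frac{21}{13}\right) = 145 - \frac{10382}{1365} = \frac{187543}{1365}$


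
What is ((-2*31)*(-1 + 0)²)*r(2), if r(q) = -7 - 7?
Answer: 868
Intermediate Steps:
r(q) = -14
((-2*31)*(-1 + 0)²)*r(2) = ((-2*31)*(-1 + 0)²)*(-14) = -62*(-1)²*(-14) = -62*1*(-14) = -62*(-14) = 868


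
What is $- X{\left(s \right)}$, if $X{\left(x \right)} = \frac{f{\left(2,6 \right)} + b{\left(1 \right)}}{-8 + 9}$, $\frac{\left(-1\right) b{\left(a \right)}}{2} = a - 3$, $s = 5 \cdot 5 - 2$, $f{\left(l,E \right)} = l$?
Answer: $-6$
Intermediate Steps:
$s = 23$ ($s = 25 - 2 = 23$)
$b{\left(a \right)} = 6 - 2 a$ ($b{\left(a \right)} = - 2 \left(a - 3\right) = - 2 \left(-3 + a\right) = 6 - 2 a$)
$X{\left(x \right)} = 6$ ($X{\left(x \right)} = \frac{2 + \left(6 - 2\right)}{-8 + 9} = \frac{2 + \left(6 - 2\right)}{1} = \left(2 + 4\right) 1 = 6 \cdot 1 = 6$)
$- X{\left(s \right)} = \left(-1\right) 6 = -6$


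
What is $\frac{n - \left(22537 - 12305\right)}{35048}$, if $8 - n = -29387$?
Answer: $\frac{19163}{35048} \approx 0.54676$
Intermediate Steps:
$n = 29395$ ($n = 8 - -29387 = 8 + 29387 = 29395$)
$\frac{n - \left(22537 - 12305\right)}{35048} = \frac{29395 - \left(22537 - 12305\right)}{35048} = \left(29395 - 10232\right) \frac{1}{35048} = 19163 \cdot \frac{1}{35048} = \frac{19163}{35048}$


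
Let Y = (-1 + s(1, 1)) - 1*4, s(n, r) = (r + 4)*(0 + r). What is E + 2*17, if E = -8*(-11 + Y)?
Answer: 122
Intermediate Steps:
s(n, r) = r*(4 + r) (s(n, r) = (4 + r)*r = r*(4 + r))
Y = 0 (Y = (-1 + 1*(4 + 1)) - 1*4 = (-1 + 1*5) - 4 = (-1 + 5) - 4 = 4 - 4 = 0)
E = 88 (E = -8*(-11 + 0) = -8*(-11) = 88)
E + 2*17 = 88 + 2*17 = 88 + 34 = 122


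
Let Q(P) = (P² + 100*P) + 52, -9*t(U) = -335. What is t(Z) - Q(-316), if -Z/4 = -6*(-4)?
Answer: -614437/9 ≈ -68271.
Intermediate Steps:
Z = -96 (Z = -(-24)*(-4) = -4*24 = -96)
t(U) = 335/9 (t(U) = -⅑*(-335) = 335/9)
Q(P) = 52 + P² + 100*P
t(Z) - Q(-316) = 335/9 - (52 + (-316)² + 100*(-316)) = 335/9 - (52 + 99856 - 31600) = 335/9 - 1*68308 = 335/9 - 68308 = -614437/9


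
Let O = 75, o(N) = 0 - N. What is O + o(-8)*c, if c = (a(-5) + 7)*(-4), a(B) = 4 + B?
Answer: -117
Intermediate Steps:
o(N) = -N
c = -24 (c = ((4 - 5) + 7)*(-4) = (-1 + 7)*(-4) = 6*(-4) = -24)
O + o(-8)*c = 75 - 1*(-8)*(-24) = 75 + 8*(-24) = 75 - 192 = -117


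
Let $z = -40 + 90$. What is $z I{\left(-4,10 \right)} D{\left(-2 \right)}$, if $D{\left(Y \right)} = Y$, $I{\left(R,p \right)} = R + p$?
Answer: $-600$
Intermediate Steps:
$z = 50$
$z I{\left(-4,10 \right)} D{\left(-2 \right)} = 50 \left(-4 + 10\right) \left(-2\right) = 50 \cdot 6 \left(-2\right) = 300 \left(-2\right) = -600$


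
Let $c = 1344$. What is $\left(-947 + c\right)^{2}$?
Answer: $157609$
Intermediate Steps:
$\left(-947 + c\right)^{2} = \left(-947 + 1344\right)^{2} = 397^{2} = 157609$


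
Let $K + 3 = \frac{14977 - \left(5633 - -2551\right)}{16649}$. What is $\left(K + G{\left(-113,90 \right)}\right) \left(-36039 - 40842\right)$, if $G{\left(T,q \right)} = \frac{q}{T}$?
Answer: $\frac{490101921372}{1881337} \approx 2.6051 \cdot 10^{5}$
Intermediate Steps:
$K = - \frac{43154}{16649}$ ($K = -3 + \frac{14977 - \left(5633 - -2551\right)}{16649} = -3 + \left(14977 - \left(5633 + 2551\right)\right) \frac{1}{16649} = -3 + \left(14977 - 8184\right) \frac{1}{16649} = -3 + 6793 \cdot \frac{1}{16649} = -3 + \frac{6793}{16649} = - \frac{43154}{16649} \approx -2.592$)
$\left(K + G{\left(-113,90 \right)}\right) \left(-36039 - 40842\right) = \left(- \frac{43154}{16649} + \frac{90}{-113}\right) \left(-36039 - 40842\right) = \left(- \frac{43154}{16649} + 90 \left(- \frac{1}{113}\right)\right) \left(-76881\right) = \left(- \frac{43154}{16649} - \frac{90}{113}\right) \left(-76881\right) = \left(- \frac{6374812}{1881337}\right) \left(-76881\right) = \frac{490101921372}{1881337}$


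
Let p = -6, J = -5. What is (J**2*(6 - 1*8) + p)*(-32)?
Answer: 1792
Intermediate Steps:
(J**2*(6 - 1*8) + p)*(-32) = ((-5)**2*(6 - 1*8) - 6)*(-32) = (25*(6 - 8) - 6)*(-32) = (25*(-2) - 6)*(-32) = (-50 - 6)*(-32) = -56*(-32) = 1792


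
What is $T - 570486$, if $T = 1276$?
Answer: $-569210$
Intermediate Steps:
$T - 570486 = 1276 - 570486 = -569210$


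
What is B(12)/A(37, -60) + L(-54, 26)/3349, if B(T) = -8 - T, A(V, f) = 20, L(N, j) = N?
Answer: -3403/3349 ≈ -1.0161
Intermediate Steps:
B(12)/A(37, -60) + L(-54, 26)/3349 = (-8 - 1*12)/20 - 54/3349 = (-8 - 12)*(1/20) - 54*1/3349 = -20*1/20 - 54/3349 = -1 - 54/3349 = -3403/3349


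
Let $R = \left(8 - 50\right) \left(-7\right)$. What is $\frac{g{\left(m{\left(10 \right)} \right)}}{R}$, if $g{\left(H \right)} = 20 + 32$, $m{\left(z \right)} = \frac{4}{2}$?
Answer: $\frac{26}{147} \approx 0.17687$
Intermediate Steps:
$m{\left(z \right)} = 2$ ($m{\left(z \right)} = 4 \cdot \frac{1}{2} = 2$)
$R = 294$ ($R = \left(-42\right) \left(-7\right) = 294$)
$g{\left(H \right)} = 52$
$\frac{g{\left(m{\left(10 \right)} \right)}}{R} = \frac{52}{294} = 52 \cdot \frac{1}{294} = \frac{26}{147}$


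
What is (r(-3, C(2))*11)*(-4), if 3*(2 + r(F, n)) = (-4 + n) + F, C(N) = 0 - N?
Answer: 220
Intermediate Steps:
C(N) = -N
r(F, n) = -10/3 + F/3 + n/3 (r(F, n) = -2 + ((-4 + n) + F)/3 = -2 + (-4 + F + n)/3 = -2 + (-4/3 + F/3 + n/3) = -10/3 + F/3 + n/3)
(r(-3, C(2))*11)*(-4) = ((-10/3 + (⅓)*(-3) + (-1*2)/3)*11)*(-4) = ((-10/3 - 1 + (⅓)*(-2))*11)*(-4) = ((-10/3 - 1 - ⅔)*11)*(-4) = -5*11*(-4) = -55*(-4) = 220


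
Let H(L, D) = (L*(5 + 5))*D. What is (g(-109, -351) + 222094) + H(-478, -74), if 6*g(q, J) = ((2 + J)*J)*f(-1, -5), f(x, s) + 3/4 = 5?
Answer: 5300673/8 ≈ 6.6258e+5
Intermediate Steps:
f(x, s) = 17/4 (f(x, s) = -¾ + 5 = 17/4)
H(L, D) = 10*D*L (H(L, D) = (L*10)*D = (10*L)*D = 10*D*L)
g(q, J) = 17*J*(2 + J)/24 (g(q, J) = (((2 + J)*J)*(17/4))/6 = ((J*(2 + J))*(17/4))/6 = (17*J*(2 + J)/4)/6 = 17*J*(2 + J)/24)
(g(-109, -351) + 222094) + H(-478, -74) = ((17/24)*(-351)*(2 - 351) + 222094) + 10*(-74)*(-478) = ((17/24)*(-351)*(-349) + 222094) + 353720 = (694161/8 + 222094) + 353720 = 2470913/8 + 353720 = 5300673/8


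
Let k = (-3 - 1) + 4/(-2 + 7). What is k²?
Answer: 256/25 ≈ 10.240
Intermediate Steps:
k = -16/5 (k = -4 + 4/5 = -4 + (⅕)*4 = -4 + ⅘ = -16/5 ≈ -3.2000)
k² = (-16/5)² = 256/25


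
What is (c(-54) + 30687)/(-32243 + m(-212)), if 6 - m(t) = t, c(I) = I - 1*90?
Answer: -10181/10675 ≈ -0.95372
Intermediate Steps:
c(I) = -90 + I (c(I) = I - 90 = -90 + I)
m(t) = 6 - t
(c(-54) + 30687)/(-32243 + m(-212)) = ((-90 - 54) + 30687)/(-32243 + (6 - 1*(-212))) = (-144 + 30687)/(-32243 + (6 + 212)) = 30543/(-32243 + 218) = 30543/(-32025) = 30543*(-1/32025) = -10181/10675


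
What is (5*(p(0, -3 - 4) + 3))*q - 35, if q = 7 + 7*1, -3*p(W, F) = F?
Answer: 1015/3 ≈ 338.33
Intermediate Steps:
p(W, F) = -F/3
q = 14 (q = 7 + 7 = 14)
(5*(p(0, -3 - 4) + 3))*q - 35 = (5*(-(-3 - 4)/3 + 3))*14 - 35 = (5*(-⅓*(-7) + 3))*14 - 35 = (5*(7/3 + 3))*14 - 35 = (5*(16/3))*14 - 35 = (80/3)*14 - 35 = 1120/3 - 35 = 1015/3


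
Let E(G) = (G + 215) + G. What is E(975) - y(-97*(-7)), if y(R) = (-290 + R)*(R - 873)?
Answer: 77631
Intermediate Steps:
E(G) = 215 + 2*G (E(G) = (215 + G) + G = 215 + 2*G)
y(R) = (-873 + R)*(-290 + R) (y(R) = (-290 + R)*(-873 + R) = (-873 + R)*(-290 + R))
E(975) - y(-97*(-7)) = (215 + 2*975) - (253170 + (-97*(-7))² - (-112811)*(-7)) = (215 + 1950) - (253170 + 679² - 1163*679) = 2165 - (253170 + 461041 - 789677) = 2165 - 1*(-75466) = 2165 + 75466 = 77631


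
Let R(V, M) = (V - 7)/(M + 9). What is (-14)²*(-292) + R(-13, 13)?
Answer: -629562/11 ≈ -57233.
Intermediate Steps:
R(V, M) = (-7 + V)/(9 + M)
(-14)²*(-292) + R(-13, 13) = (-14)²*(-292) + (-7 - 13)/(9 + 13) = 196*(-292) - 20/22 = -57232 + (1/22)*(-20) = -57232 - 10/11 = -629562/11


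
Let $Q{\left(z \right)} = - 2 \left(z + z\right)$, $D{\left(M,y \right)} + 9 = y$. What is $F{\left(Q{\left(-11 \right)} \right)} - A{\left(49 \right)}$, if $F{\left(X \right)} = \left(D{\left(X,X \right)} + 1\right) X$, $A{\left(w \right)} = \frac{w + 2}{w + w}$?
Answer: $\frac{155181}{98} \approx 1583.5$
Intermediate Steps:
$D{\left(M,y \right)} = -9 + y$
$A{\left(w \right)} = \frac{2 + w}{2 w}$
$Q{\left(z \right)} = - 4 z$ ($Q{\left(z \right)} = - 2 \cdot 2 z = - 4 z$)
$F{\left(X \right)} = X \left(-8 + X\right)$ ($F{\left(X \right)} = \left(\left(-9 + X\right) + 1\right) X = \left(-8 + X\right) X = X \left(-8 + X\right)$)
$F{\left(Q{\left(-11 \right)} \right)} - A{\left(49 \right)} = \left(-4\right) \left(-11\right) \left(-8 - -44\right) - \frac{2 + 49}{2 \cdot 49} = 44 \left(-8 + 44\right) - \frac{1}{2} \cdot \frac{1}{49} \cdot 51 = 44 \cdot 36 - \frac{51}{98} = 1584 - \frac{51}{98} = \frac{155181}{98}$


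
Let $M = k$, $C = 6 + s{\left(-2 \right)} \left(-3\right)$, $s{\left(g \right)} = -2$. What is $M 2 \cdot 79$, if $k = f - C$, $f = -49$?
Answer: $-9638$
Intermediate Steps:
$C = 12$ ($C = 6 - -6 = 6 + 6 = 12$)
$k = -61$ ($k = -49 - 12 = -61$)
$M = -61$
$M 2 \cdot 79 = \left(-61\right) 2 \cdot 79 = \left(-122\right) 79 = -9638$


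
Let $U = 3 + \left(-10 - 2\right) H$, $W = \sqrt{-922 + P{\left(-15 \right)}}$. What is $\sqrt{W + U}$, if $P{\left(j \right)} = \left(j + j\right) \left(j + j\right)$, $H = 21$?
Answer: $\sqrt{-249 + i \sqrt{22}} \approx 0.1486 + 15.78 i$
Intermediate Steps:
$P{\left(j \right)} = 4 j^{2}$ ($P{\left(j \right)} = 2 j 2 j = 4 j^{2}$)
$W = i \sqrt{22}$ ($W = \sqrt{-922 + 4 \left(-15\right)^{2}} = \sqrt{-922 + 4 \cdot 225} = \sqrt{-922 + 900} = \sqrt{-22} = i \sqrt{22} \approx 4.6904 i$)
$U = -249$ ($U = 3 + \left(-10 - 2\right) 21 = 3 - 252 = -249$)
$\sqrt{W + U} = \sqrt{i \sqrt{22} - 249} = \sqrt{-249 + i \sqrt{22}}$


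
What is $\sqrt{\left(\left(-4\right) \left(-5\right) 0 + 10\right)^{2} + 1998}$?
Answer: $\sqrt{2098} \approx 45.804$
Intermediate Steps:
$\sqrt{\left(\left(-4\right) \left(-5\right) 0 + 10\right)^{2} + 1998} = \sqrt{\left(20 \cdot 0 + 10\right)^{2} + 1998} = \sqrt{\left(0 + 10\right)^{2} + 1998} = \sqrt{10^{2} + 1998} = \sqrt{100 + 1998} = \sqrt{2098}$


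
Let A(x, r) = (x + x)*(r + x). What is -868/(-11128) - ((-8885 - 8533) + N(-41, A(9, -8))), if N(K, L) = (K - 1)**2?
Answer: 43549645/2782 ≈ 15654.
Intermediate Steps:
A(x, r) = 2*x*(r + x) (A(x, r) = (2*x)*(r + x) = 2*x*(r + x))
N(K, L) = (-1 + K)**2
-868/(-11128) - ((-8885 - 8533) + N(-41, A(9, -8))) = -868/(-11128) - ((-8885 - 8533) + (-1 - 41)**2) = -868*(-1/11128) - (-17418 + (-42)**2) = 217/2782 - (-17418 + 1764) = 217/2782 - 1*(-15654) = 217/2782 + 15654 = 43549645/2782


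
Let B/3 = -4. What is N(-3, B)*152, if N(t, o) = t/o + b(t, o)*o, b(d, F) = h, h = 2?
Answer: -3610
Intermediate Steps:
B = -12 (B = 3*(-4) = -12)
b(d, F) = 2
N(t, o) = 2*o + t/o (N(t, o) = t/o + 2*o = 2*o + t/o)
N(-3, B)*152 = (2*(-12) - 3/(-12))*152 = (-24 - 3*(-1/12))*152 = (-24 + ¼)*152 = -95/4*152 = -3610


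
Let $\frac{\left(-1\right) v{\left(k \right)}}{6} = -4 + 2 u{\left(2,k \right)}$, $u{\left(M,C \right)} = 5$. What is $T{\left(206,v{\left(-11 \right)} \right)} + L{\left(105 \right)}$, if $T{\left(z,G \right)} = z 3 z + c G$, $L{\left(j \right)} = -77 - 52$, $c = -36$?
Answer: $128475$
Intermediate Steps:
$L{\left(j \right)} = -129$
$v{\left(k \right)} = -36$ ($v{\left(k \right)} = - 6 \left(-4 + 2 \cdot 5\right) = - 6 \left(-4 + 10\right) = \left(-6\right) 6 = -36$)
$T{\left(z,G \right)} = - 36 G + 3 z^{2}$ ($T{\left(z,G \right)} = z 3 z - 36 G = 3 z z - 36 G = 3 z^{2} - 36 G = - 36 G + 3 z^{2}$)
$T{\left(206,v{\left(-11 \right)} \right)} + L{\left(105 \right)} = \left(\left(-36\right) \left(-36\right) + 3 \cdot 206^{2}\right) - 129 = \left(1296 + 3 \cdot 42436\right) - 129 = \left(1296 + 127308\right) - 129 = 128604 - 129 = 128475$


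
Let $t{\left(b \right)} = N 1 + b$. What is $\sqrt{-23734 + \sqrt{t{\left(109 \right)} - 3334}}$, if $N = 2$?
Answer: $\sqrt{-23734 + i \sqrt{3223}} \approx 0.184 + 154.06 i$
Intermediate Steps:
$t{\left(b \right)} = 2 + b$ ($t{\left(b \right)} = 2 \cdot 1 + b = 2 + b$)
$\sqrt{-23734 + \sqrt{t{\left(109 \right)} - 3334}} = \sqrt{-23734 + \sqrt{\left(2 + 109\right) - 3334}} = \sqrt{-23734 + \sqrt{111 - 3334}} = \sqrt{-23734 + \sqrt{-3223}} = \sqrt{-23734 + i \sqrt{3223}}$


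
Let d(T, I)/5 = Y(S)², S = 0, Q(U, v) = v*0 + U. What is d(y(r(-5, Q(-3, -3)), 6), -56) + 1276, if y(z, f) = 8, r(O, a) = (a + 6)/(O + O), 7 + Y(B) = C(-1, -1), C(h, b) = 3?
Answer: 1356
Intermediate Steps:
Q(U, v) = U (Q(U, v) = 0 + U = U)
Y(B) = -4 (Y(B) = -7 + 3 = -4)
r(O, a) = (6 + a)/(2*O) (r(O, a) = (6 + a)/((2*O)) = (6 + a)*(1/(2*O)) = (6 + a)/(2*O))
d(T, I) = 80 (d(T, I) = 5*(-4)² = 5*16 = 80)
d(y(r(-5, Q(-3, -3)), 6), -56) + 1276 = 80 + 1276 = 1356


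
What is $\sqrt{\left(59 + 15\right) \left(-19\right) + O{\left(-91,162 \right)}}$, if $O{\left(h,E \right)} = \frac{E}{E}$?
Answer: $i \sqrt{1405} \approx 37.483 i$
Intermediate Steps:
$O{\left(h,E \right)} = 1$
$\sqrt{\left(59 + 15\right) \left(-19\right) + O{\left(-91,162 \right)}} = \sqrt{\left(59 + 15\right) \left(-19\right) + 1} = \sqrt{74 \left(-19\right) + 1} = \sqrt{-1406 + 1} = \sqrt{-1405} = i \sqrt{1405}$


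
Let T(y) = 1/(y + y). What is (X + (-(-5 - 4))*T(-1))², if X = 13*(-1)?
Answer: 1225/4 ≈ 306.25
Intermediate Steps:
T(y) = 1/(2*y)
X = -13
(X + (-(-5 - 4))*T(-1))² = (-13 + (-(-5 - 4))*((½)/(-1)))² = (-13 + (-1*(-9))*((½)*(-1)))² = (-13 + 9*(-½))² = (-13 - 9/2)² = (-35/2)² = 1225/4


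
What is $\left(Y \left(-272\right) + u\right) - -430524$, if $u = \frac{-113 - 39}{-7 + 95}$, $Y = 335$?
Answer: $\frac{3733425}{11} \approx 3.394 \cdot 10^{5}$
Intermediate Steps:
$u = - \frac{19}{11}$ ($u = - \frac{152}{88} = \left(-152\right) \frac{1}{88} = - \frac{19}{11} \approx -1.7273$)
$\left(Y \left(-272\right) + u\right) - -430524 = \left(335 \left(-272\right) - \frac{19}{11}\right) - -430524 = \left(-91120 - \frac{19}{11}\right) + 430524 = - \frac{1002339}{11} + 430524 = \frac{3733425}{11}$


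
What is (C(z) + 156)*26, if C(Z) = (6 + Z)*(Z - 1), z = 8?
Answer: 6604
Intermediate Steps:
C(Z) = (-1 + Z)*(6 + Z) (C(Z) = (6 + Z)*(-1 + Z) = (-1 + Z)*(6 + Z))
(C(z) + 156)*26 = ((-6 + 8**2 + 5*8) + 156)*26 = ((-6 + 64 + 40) + 156)*26 = (98 + 156)*26 = 254*26 = 6604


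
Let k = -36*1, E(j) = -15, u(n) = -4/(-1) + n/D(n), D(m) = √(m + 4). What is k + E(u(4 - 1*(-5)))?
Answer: -51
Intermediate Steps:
D(m) = √(4 + m)
u(n) = 4 + n/√(4 + n) (u(n) = -4/(-1) + n/(√(4 + n)) = -4*(-1) + n/√(4 + n) = 4 + n/√(4 + n))
k = -36
k + E(u(4 - 1*(-5))) = -36 - 15 = -51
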